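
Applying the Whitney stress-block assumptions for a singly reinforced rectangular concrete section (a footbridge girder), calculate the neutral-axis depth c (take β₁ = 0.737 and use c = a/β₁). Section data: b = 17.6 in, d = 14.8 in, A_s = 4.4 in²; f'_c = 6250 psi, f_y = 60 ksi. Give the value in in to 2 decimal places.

T = A_s f_y = 4.4 × 60 = 264 kips.
a = T/(0.85 f'_c b) = 264/(0.85 × 6.25 × 17.6) = 2.8235 in.
With β₁ = 0.737, c = a/β₁ = 2.8235/0.737 = 3.83 in.

c ≈ 3.83 in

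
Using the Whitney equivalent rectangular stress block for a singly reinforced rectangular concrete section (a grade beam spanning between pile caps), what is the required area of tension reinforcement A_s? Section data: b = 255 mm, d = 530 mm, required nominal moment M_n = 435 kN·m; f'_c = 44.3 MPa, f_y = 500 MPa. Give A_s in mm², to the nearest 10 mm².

A_s ≈ 1800 mm²

With M_n = 0.85 f'_c a b (d − a/2), solve the quadratic for a:
a = d − √(d² − 2M_n/(0.85 f'_c b)) = 530 − √(530² − 2 × 435×10⁶/(0.85 × 44.3 × 255)) = 93.77 mm.
A_s = 0.85 f'_c a b / f_y = 0.85 × 44.3 × 93.77 × 255 / 500 = 1800.8 mm².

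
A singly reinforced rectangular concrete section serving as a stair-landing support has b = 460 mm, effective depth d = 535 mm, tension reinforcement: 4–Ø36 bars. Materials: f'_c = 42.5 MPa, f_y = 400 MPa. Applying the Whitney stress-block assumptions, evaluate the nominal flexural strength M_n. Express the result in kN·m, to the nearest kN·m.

A_s = 4 × 1018 = 4072 mm².
T = A_s f_y = 4072 × 400 = 1628800 N = 1628.8 kN.
From C = T: a = T/(0.85 f'_c b) = 1628800/(0.85 × 42.5 × 460) = 98.02 mm.
M_n = T(d − a/2) = 1628.8 kN × (535 − 49.01) mm = 791.58 kN·m.

M_n ≈ 792 kN·m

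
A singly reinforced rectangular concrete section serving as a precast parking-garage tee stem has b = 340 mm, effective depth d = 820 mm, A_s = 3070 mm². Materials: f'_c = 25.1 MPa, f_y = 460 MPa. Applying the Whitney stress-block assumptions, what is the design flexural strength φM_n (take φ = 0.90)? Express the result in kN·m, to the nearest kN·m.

T = A_s f_y = 3070 × 460 = 1412200 N = 1412.2 kN.
From C = T: a = T/(0.85 f'_c b) = 1412200/(0.85 × 25.1 × 340) = 194.68 mm.
M_n = T(d − a/2) = 1412.2 kN × (820 − 97.34) mm = 1020.54 kN·m.
φM_n = 0.90 × 1020.54 = 918.49 kN·m.

φM_n ≈ 918 kN·m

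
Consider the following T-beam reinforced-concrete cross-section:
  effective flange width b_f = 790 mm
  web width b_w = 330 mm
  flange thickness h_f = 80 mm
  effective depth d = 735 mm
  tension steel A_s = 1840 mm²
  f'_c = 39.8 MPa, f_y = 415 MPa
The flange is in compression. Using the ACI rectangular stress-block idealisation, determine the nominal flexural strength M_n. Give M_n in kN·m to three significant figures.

M_n ≈ 550 kN·m

Tension: T = A_s f_y = 1840 × 415 = 763600 N.
Try a within the flange: a = T/(0.85 f'_c b_f) = 763600/(0.85 × 39.8 × 790) = 28.57 mm.
Since a = 28.57 ≤ h_f = 80 mm, the stress block lies entirely in the flange; analyse as a rectangular beam of width b_f.
M_n = T(d − a/2) = 763600 × (735 − 14.285) = 550.34 × 10⁶ N·mm.
M_n = 550.34 kN·m.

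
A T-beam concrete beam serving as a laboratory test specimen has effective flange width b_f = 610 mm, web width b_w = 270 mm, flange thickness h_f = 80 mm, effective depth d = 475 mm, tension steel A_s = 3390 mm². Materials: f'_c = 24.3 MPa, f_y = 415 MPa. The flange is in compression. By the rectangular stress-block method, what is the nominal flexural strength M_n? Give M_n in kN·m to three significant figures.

M_n ≈ 582 kN·m

Tension: T = A_s f_y = 3390 × 415 = 1406850 N.
Try a within the flange: a = T/(0.85 f'_c b_f) = 1406850/(0.85 × 24.3 × 610) = 111.66 mm.
a = 111.66 > h_f = 80 mm: the block extends into the web. Split into flange-overhang and web parts.
C_f = 0.85 f'_c (b_f − b_w) h_f = 0.85 × 24.3 × (610 − 270) × 80 = 561816 N.
Remaining web compression depth: a_w = (T − C_f)/(0.85 f'_c b_w) = (1406850 − 561816)/(0.85 × 24.3 × 270) = 151.53 mm.
M_n = C_f(d − h_f/2) + (T − C_f)(d − a_w/2) = 561816 × (475 − 40) + 845034 × (475 − 75.765) = 244.39 + 337.37 = 581.76 × 10⁶ N·mm.
M_n = 581.76 kN·m.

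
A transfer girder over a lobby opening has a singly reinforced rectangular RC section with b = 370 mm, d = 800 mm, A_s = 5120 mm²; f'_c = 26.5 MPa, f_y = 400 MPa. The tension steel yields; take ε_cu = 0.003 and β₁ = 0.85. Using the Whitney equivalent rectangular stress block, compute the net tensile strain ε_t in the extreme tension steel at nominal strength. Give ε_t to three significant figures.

ε_t ≈ 0.00530

a = A_s f_y/(0.85 f'_c b) = 245.73 mm.
β₁ = 0.85, so c = a/β₁ = 245.73/0.85 = 289.09 mm.
From the linear strain diagram with ε_cu = 0.003: ε_t = 0.003 (d − c)/c = 0.003 × (800 − 289.09)/289.09 = 0.00530.
Since ε_t ≥ 0.005, the section is tension-controlled.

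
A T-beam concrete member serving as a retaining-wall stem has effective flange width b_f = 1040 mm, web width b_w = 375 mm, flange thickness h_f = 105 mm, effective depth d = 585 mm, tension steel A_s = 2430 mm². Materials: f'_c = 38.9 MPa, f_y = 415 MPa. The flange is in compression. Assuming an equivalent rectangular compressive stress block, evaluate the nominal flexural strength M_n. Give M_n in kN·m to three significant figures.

M_n ≈ 575 kN·m

Tension: T = A_s f_y = 2430 × 415 = 1008450 N.
Try a within the flange: a = T/(0.85 f'_c b_f) = 1008450/(0.85 × 38.9 × 1040) = 29.33 mm.
Since a = 29.33 ≤ h_f = 105 mm, the stress block lies entirely in the flange; analyse as a rectangular beam of width b_f.
M_n = T(d − a/2) = 1008450 × (585 − 14.665) = 575.15 × 10⁶ N·mm.
M_n = 575.15 kN·m.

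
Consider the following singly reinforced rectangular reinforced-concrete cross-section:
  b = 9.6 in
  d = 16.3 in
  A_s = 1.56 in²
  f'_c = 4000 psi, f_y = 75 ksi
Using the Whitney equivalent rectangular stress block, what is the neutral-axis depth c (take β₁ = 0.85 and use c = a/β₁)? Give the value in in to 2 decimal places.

T = A_s f_y = 1.56 × 75 = 117 kips.
a = T/(0.85 f'_c b) = 117/(0.85 × 4 × 9.6) = 3.5846 in.
With β₁ = 0.85, c = a/β₁ = 3.5846/0.85 = 4.22 in.

c ≈ 4.22 in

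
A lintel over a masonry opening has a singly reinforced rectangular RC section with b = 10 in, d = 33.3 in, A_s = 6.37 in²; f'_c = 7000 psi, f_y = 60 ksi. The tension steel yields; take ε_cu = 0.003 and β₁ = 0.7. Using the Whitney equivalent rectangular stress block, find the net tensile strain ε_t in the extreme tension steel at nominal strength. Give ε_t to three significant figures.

a = A_s f_y/(0.85 f'_c b) = 6.424 in.
β₁ = 0.7, so c = a/β₁ = 6.424/0.7 = 9.177 in.
From the linear strain diagram with ε_cu = 0.003: ε_t = 0.003 (d − c)/c = 0.003 × (33.3 − 9.177)/9.177 = 0.00789.
Since ε_t ≥ 0.005, the section is tension-controlled.

ε_t ≈ 0.00789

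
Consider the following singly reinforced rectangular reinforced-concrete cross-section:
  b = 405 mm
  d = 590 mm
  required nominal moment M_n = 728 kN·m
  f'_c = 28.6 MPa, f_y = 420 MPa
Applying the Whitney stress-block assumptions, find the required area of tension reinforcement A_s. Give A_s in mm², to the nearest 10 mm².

A_s ≈ 3340 mm²

With M_n = 0.85 f'_c a b (d − a/2), solve the quadratic for a:
a = d − √(d² − 2M_n/(0.85 f'_c b)) = 590 − √(590² − 2 × 728×10⁶/(0.85 × 28.6 × 405)) = 142.55 mm.
A_s = 0.85 f'_c a b / f_y = 0.85 × 28.6 × 142.55 × 405 / 420 = 3341.6 mm².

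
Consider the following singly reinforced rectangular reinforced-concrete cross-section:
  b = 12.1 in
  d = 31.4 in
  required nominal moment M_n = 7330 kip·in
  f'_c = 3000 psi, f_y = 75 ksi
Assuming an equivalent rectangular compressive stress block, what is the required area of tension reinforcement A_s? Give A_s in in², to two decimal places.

From M_n = 0.85 f'_c a b (d − a/2):
a = d − √(d² − 2M_n/(0.85 f'_c b)) = 31.4 − √(31.4² − 2 × 7330/(0.85 × 3 × 12.1)) = 8.798 in.
A_s = 0.85 f'_c a b / f_y = 0.85 × 3 × 8.798 × 12.1 / 75 = 3.619 in².

A_s ≈ 3.62 in²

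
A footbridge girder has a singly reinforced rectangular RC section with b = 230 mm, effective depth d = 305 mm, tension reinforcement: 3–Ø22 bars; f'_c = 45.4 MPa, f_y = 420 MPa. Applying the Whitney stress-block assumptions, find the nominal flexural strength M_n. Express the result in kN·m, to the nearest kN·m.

M_n ≈ 133 kN·m

A_s = 3 × 380 = 1140 mm².
T = A_s f_y = 1140 × 420 = 478800 N = 478.8 kN.
From C = T: a = T/(0.85 f'_c b) = 478800/(0.85 × 45.4 × 230) = 53.95 mm.
M_n = T(d − a/2) = 478.8 kN × (305 − 26.975) mm = 133.12 kN·m.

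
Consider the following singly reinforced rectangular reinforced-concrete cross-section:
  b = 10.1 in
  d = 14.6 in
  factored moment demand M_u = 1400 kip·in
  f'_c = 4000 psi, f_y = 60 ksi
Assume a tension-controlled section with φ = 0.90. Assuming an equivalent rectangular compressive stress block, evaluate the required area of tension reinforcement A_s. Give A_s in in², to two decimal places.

M_n = M_u/φ = 1400/0.90 = 1555.56 kip·in.
From M_n = 0.85 f'_c a b (d − a/2):
a = d − √(d² − 2M_n/(0.85 f'_c b)) = 14.6 − √(14.6² − 2 × 1555.56/(0.85 × 4 × 10.1)) = 3.529 in.
A_s = 0.85 f'_c a b / f_y = 0.85 × 4 × 3.529 × 10.1 / 60 = 2.020 in².

A_s ≈ 2.02 in²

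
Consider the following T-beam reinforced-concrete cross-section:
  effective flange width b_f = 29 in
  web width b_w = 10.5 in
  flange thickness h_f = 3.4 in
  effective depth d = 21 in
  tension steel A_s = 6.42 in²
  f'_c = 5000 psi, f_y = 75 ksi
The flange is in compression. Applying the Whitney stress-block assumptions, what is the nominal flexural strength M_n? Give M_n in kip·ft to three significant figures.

M_n ≈ 762 kip·ft

Tension: T = A_s f_y = 6.42 × 75 = 481.5 kips.
Try a within the flange: a = T/(0.85 f'_c b_f) = 481.5/(0.85 × 5 × 29) = 3.907 in.
a = 3.907 > h_f = 3.4 in: the block extends into the web. Split into flange-overhang and web parts.
C_f = 0.85 f'_c (b_f − b_w) h_f = 0.85 × 5 × (29 − 10.5) × 3.4 = 267.3 kips.
Remaining web compression depth: a_w = (T − C_f)/(0.85 f'_c b_w) = (481.5 − 267.3)/(0.85 × 5 × 10.5) = 4.800 in.
M_n = C_f(d − h_f/2) + (T − C_f)(d − a_w/2) = 267.3 × (21 − 1.7) + 214.2 × (21 − 2.4) = 5158.9 + 3984.1 = 9143.0 kip·in.
M_n = 9143.0/12 = 761.92 kip·ft.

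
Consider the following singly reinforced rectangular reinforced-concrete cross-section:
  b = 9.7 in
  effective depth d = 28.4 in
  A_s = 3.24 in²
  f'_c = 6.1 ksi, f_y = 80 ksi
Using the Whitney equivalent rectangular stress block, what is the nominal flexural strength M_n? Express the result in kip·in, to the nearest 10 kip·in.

T = A_s f_y = 3.24 × 80 = 259.2 kips.
a = T/(0.85 f'_c b) = 259.2/(0.85 × 6.1 × 9.7) = 5.154 in.
M_n = T(d − a/2) = 259.2 × (28.4 − 2.577) = 6693.3 kip·in.

M_n ≈ 6690 kip·in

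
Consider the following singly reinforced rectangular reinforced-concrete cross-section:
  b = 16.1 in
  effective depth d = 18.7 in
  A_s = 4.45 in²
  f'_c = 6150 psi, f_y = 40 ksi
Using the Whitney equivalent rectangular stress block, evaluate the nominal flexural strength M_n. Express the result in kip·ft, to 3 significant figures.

M_n ≈ 262 kip·ft

T = A_s f_y = 4.45 × 40 = 178 kips.
a = T/(0.85 f'_c b) = 178/(0.85 × 6.15 × 16.1) = 2.115 in.
M_n = T(d − a/2) = 178 × (18.7 − 1.0575) = 3140.4 kip·in = 3140.4/12 = 261.70 kip·ft.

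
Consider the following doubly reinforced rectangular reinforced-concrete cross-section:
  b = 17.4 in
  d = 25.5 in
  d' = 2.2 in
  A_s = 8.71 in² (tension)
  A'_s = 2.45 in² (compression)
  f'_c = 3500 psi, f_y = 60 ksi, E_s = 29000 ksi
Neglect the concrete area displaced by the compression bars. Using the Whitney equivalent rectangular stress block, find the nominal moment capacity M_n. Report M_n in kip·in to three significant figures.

M_n ≈ 11600 kip·in

Assume both steels yield.
a = (A_s − A'_s) f_y/(0.85 f'_c b) = (8.71 − 2.45) × 60/(0.85 × 3.5 × 17.4) = 7.256 in.
c = a/β₁ = 7.256/0.85 = 8.536 in; ε'_s = 0.003(c − d')/c = 0.0022 ≥ ε_y = 0.0021, so the compression steel yields.
M_n = (A_s − A'_s) f_y (d − a/2) + A'_s f_y (d − d') = 375.6 × (25.5 − 3.628) + 147 × (25.5 − 2.2) = 8215.1 + 3425.1 = 11640.2 kip·in.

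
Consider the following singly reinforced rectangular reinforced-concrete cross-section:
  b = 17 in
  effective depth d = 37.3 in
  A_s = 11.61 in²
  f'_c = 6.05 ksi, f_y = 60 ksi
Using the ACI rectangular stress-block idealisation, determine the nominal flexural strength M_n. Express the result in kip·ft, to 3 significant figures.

T = A_s f_y = 11.61 × 60 = 696.6 kips.
a = T/(0.85 f'_c b) = 696.6/(0.85 × 6.05 × 17) = 7.968 in.
M_n = T(d − a/2) = 696.6 × (37.3 − 3.984) = 23207.9 kip·in = 23207.9/12 = 1933.99 kip·ft.

M_n ≈ 1930 kip·ft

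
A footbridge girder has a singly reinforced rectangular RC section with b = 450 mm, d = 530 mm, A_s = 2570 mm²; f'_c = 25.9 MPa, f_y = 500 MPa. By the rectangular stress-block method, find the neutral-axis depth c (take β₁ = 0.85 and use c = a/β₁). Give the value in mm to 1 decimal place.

c ≈ 152.6 mm

T = A_s f_y = 2570 × 500 = 1285000 N = 1285 kN.
Setting C = 0.85 f'_c a b equal to T: a = 1285000/(0.85 × 25.9 × 450) = 129.710 mm.
With β₁ = 0.85, c = a/β₁ = 129.710/0.85 = 152.6 mm.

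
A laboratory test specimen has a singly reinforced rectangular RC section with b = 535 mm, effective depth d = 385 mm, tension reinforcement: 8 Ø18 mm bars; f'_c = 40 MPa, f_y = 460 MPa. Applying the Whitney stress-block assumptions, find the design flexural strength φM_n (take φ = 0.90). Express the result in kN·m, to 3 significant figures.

A_s = 8 × 254 = 2032 mm².
T = A_s f_y = 2032 × 460 = 934720 N = 934.72 kN.
From C = T: a = T/(0.85 f'_c b) = 934720/(0.85 × 40 × 535) = 51.39 mm.
M_n = T(d − a/2) = 934.72 kN × (385 − 25.695) mm = 335.85 kN·m.
φM_n = 0.90 × 335.85 = 302.27 kN·m.

φM_n ≈ 302 kN·m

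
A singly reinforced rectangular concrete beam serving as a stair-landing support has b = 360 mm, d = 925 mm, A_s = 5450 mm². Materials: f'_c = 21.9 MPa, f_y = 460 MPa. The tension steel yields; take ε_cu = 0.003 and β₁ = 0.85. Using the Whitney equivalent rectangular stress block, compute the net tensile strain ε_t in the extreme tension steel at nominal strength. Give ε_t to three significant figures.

ε_t ≈ 0.00331

a = A_s f_y/(0.85 f'_c b) = 374.10 mm.
β₁ = 0.85, so c = a/β₁ = 374.10/0.85 = 440.12 mm.
From the linear strain diagram with ε_cu = 0.003: ε_t = 0.003 (d − c)/c = 0.003 × (925 − 440.12)/440.12 = 0.00331.
ε_t < 0.004 — the section is over-reinforced for flexure under ACI limits.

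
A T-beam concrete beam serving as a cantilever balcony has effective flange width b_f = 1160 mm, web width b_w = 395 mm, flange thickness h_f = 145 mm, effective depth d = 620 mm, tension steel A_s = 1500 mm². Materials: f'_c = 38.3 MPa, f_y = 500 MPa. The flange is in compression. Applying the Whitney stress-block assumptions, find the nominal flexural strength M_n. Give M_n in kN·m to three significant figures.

M_n ≈ 458 kN·m

Tension: T = A_s f_y = 1500 × 500 = 750000 N.
Try a within the flange: a = T/(0.85 f'_c b_f) = 750000/(0.85 × 38.3 × 1160) = 19.86 mm.
Since a = 19.86 ≤ h_f = 145 mm, the stress block lies entirely in the flange; analyse as a rectangular beam of width b_f.
M_n = T(d − a/2) = 750000 × (620 − 9.93) = 457.55 × 10⁶ N·mm.
M_n = 457.55 kN·m.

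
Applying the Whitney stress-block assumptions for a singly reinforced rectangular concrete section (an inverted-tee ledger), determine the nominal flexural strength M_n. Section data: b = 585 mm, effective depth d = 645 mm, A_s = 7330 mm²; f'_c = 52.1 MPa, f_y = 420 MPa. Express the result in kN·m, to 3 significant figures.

T = A_s f_y = 7330 × 420 = 3078600 N = 3078.6 kN.
From C = T: a = T/(0.85 f'_c b) = 3078600/(0.85 × 52.1 × 585) = 118.83 mm.
M_n = T(d − a/2) = 3078.6 kN × (645 − 59.415) mm = 1802.78 kN·m.

M_n ≈ 1800 kN·m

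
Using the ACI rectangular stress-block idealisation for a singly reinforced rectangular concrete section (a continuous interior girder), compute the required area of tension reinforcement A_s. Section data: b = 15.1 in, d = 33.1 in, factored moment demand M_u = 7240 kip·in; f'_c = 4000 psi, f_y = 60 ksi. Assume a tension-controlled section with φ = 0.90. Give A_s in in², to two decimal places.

M_n = M_u/φ = 7240/0.90 = 8044.44 kip·in.
From M_n = 0.85 f'_c a b (d − a/2):
a = d − √(d² − 2M_n/(0.85 f'_c b)) = 33.1 − √(33.1² − 2 × 8044.44/(0.85 × 4 × 15.1)) = 5.132 in.
A_s = 0.85 f'_c a b / f_y = 0.85 × 4 × 5.132 × 15.1 / 60 = 4.391 in².

A_s ≈ 4.39 in²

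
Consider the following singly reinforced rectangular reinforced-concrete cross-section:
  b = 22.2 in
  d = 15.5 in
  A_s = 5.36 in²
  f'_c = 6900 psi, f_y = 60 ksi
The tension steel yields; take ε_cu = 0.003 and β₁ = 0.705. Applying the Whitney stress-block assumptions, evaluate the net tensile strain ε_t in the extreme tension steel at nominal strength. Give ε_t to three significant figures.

a = A_s f_y/(0.85 f'_c b) = 2.470 in.
β₁ = 0.705, so c = a/β₁ = 2.470/0.705 = 3.504 in.
From the linear strain diagram with ε_cu = 0.003: ε_t = 0.003 (d − c)/c = 0.003 × (15.5 − 3.504)/3.504 = 0.0103.
Since ε_t ≥ 0.005, the section is tension-controlled.

ε_t ≈ 0.0103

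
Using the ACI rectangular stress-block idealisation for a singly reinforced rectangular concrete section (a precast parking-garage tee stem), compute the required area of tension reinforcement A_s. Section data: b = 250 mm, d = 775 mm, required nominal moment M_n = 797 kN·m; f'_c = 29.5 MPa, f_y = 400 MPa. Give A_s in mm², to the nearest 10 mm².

With M_n = 0.85 f'_c a b (d − a/2), solve the quadratic for a:
a = d − √(d² − 2M_n/(0.85 f'_c b)) = 775 − √(775² − 2 × 797×10⁶/(0.85 × 29.5 × 250)) = 186.49 mm.
A_s = 0.85 f'_c a b / f_y = 0.85 × 29.5 × 186.49 × 250 / 400 = 2922.6 mm².

A_s ≈ 2920 mm²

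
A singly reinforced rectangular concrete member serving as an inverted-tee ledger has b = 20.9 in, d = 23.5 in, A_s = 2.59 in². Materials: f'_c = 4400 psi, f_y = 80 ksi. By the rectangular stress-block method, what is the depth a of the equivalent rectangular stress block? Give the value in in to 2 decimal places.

a ≈ 2.65 in

T = A_s f_y = 2.59 × 80 = 207.2 kips.
a = T/(0.85 f'_c b) = 207.2/(0.85 × 4.4 × 20.9) = 2.65 in.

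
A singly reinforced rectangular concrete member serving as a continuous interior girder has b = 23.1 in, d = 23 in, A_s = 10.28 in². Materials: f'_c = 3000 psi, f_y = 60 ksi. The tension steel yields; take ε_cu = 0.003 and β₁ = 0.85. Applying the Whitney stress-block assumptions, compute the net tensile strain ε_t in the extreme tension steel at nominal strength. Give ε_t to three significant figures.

ε_t ≈ 0.00260

a = A_s f_y/(0.85 f'_c b) = 10.471 in.
β₁ = 0.85, so c = a/β₁ = 10.471/0.85 = 12.319 in.
From the linear strain diagram with ε_cu = 0.003: ε_t = 0.003 (d − c)/c = 0.003 × (23 − 12.319)/12.319 = 0.00260.
ε_t < 0.004 — the section is over-reinforced for flexure under ACI limits.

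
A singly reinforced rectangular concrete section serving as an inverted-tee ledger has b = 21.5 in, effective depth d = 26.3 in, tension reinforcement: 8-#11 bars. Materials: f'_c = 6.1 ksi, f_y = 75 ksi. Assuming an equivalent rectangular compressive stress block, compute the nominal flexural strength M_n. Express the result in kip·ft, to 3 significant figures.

A_s = 8 × 1.56 = 12.48 in².
T = A_s f_y = 12.48 × 75 = 936 kips.
a = T/(0.85 f'_c b) = 936/(0.85 × 6.1 × 21.5) = 8.396 in.
M_n = T(d − a/2) = 936 × (26.3 − 4.198) = 20687.5 kip·in = 20687.5/12 = 1723.96 kip·ft.

M_n ≈ 1720 kip·ft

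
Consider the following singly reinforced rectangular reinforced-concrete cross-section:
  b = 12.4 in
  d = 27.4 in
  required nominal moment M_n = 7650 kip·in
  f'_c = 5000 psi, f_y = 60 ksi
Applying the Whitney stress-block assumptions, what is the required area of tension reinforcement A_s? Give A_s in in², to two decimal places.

A_s ≈ 5.22 in²

From M_n = 0.85 f'_c a b (d − a/2):
a = d − √(d² − 2M_n/(0.85 f'_c b)) = 27.4 − √(27.4² − 2 × 7650/(0.85 × 5 × 12.4)) = 5.942 in.
A_s = 0.85 f'_c a b / f_y = 0.85 × 5 × 5.942 × 12.4 / 60 = 5.219 in².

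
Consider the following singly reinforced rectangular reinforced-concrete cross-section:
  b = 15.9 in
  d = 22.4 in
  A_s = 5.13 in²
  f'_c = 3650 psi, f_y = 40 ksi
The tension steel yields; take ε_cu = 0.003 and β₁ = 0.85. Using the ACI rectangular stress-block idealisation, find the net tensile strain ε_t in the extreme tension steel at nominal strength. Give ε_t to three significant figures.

ε_t ≈ 0.0107

a = A_s f_y/(0.85 f'_c b) = 4.160 in.
β₁ = 0.85, so c = a/β₁ = 4.160/0.85 = 4.894 in.
From the linear strain diagram with ε_cu = 0.003: ε_t = 0.003 (d − c)/c = 0.003 × (22.4 − 4.894)/4.894 = 0.0107.
Since ε_t ≥ 0.005, the section is tension-controlled.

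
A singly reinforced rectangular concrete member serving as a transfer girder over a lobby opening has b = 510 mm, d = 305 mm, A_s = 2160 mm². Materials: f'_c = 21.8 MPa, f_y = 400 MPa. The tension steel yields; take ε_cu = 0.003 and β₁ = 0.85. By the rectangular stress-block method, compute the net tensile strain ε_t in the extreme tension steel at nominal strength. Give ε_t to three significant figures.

a = A_s f_y/(0.85 f'_c b) = 91.43 mm.
β₁ = 0.85, so c = a/β₁ = 91.43/0.85 = 107.56 mm.
From the linear strain diagram with ε_cu = 0.003: ε_t = 0.003 (d − c)/c = 0.003 × (305 − 107.56)/107.56 = 0.00551.
Since ε_t ≥ 0.005, the section is tension-controlled.

ε_t ≈ 0.00551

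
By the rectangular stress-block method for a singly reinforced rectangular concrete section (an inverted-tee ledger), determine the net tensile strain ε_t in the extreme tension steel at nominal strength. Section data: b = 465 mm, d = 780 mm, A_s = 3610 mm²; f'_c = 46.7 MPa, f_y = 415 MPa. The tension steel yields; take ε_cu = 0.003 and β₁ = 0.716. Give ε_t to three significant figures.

ε_t ≈ 0.0176

a = A_s f_y/(0.85 f'_c b) = 81.16 mm.
β₁ = 0.716, so c = a/β₁ = 81.16/0.716 = 113.35 mm.
From the linear strain diagram with ε_cu = 0.003: ε_t = 0.003 (d − c)/c = 0.003 × (780 − 113.35)/113.35 = 0.0176.
Since ε_t ≥ 0.005, the section is tension-controlled.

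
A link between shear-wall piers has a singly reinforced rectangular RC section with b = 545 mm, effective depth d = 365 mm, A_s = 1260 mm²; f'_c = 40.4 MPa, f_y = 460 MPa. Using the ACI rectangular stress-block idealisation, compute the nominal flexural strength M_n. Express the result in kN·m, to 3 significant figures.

T = A_s f_y = 1260 × 460 = 579600 N = 579.6 kN.
From C = T: a = T/(0.85 f'_c b) = 579600/(0.85 × 40.4 × 545) = 30.97 mm.
M_n = T(d − a/2) = 579.6 kN × (365 − 15.485) mm = 202.58 kN·m.

M_n ≈ 203 kN·m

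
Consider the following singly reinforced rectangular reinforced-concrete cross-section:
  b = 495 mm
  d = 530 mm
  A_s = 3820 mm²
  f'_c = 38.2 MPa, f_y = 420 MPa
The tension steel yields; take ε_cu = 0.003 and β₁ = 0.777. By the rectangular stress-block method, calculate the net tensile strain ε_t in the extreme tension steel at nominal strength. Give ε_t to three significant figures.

ε_t ≈ 0.00938

a = A_s f_y/(0.85 f'_c b) = 99.82 mm.
β₁ = 0.777, so c = a/β₁ = 99.82/0.777 = 128.47 mm.
From the linear strain diagram with ε_cu = 0.003: ε_t = 0.003 (d − c)/c = 0.003 × (530 − 128.47)/128.47 = 0.00938.
Since ε_t ≥ 0.005, the section is tension-controlled.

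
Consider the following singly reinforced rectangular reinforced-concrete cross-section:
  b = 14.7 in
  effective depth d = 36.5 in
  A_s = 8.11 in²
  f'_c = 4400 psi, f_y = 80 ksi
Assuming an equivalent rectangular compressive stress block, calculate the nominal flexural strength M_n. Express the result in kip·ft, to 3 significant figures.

M_n ≈ 1650 kip·ft

T = A_s f_y = 8.11 × 80 = 648.8 kips.
a = T/(0.85 f'_c b) = 648.8/(0.85 × 4.4 × 14.7) = 11.801 in.
M_n = T(d − a/2) = 648.8 × (36.5 − 5.9005) = 19853.0 kip·in = 19853.0/12 = 1654.42 kip·ft.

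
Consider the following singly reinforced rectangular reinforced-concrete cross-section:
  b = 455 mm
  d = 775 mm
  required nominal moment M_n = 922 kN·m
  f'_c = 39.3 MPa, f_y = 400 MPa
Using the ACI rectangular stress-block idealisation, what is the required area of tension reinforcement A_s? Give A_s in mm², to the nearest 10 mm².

A_s ≈ 3140 mm²

With M_n = 0.85 f'_c a b (d − a/2), solve the quadratic for a:
a = d − √(d² − 2M_n/(0.85 f'_c b)) = 775 − √(775² − 2 × 922×10⁶/(0.85 × 39.3 × 455)) = 82.68 mm.
A_s = 0.85 f'_c a b / f_y = 0.85 × 39.3 × 82.68 × 455 / 400 = 3141.7 mm².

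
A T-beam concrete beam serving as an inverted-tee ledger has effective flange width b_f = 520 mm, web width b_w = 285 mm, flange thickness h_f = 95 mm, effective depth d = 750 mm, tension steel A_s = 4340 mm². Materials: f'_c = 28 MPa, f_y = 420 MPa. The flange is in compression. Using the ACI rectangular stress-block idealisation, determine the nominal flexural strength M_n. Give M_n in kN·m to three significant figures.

M_n ≈ 1220 kN·m

Tension: T = A_s f_y = 4340 × 420 = 1822800 N.
Try a within the flange: a = T/(0.85 f'_c b_f) = 1822800/(0.85 × 28 × 520) = 147.29 mm.
a = 147.29 > h_f = 95 mm: the block extends into the web. Split into flange-overhang and web parts.
C_f = 0.85 f'_c (b_f − b_w) h_f = 0.85 × 28 × (520 − 285) × 95 = 531335 N.
Remaining web compression depth: a_w = (T − C_f)/(0.85 f'_c b_w) = (1822800 − 531335)/(0.85 × 28 × 285) = 190.40 mm.
M_n = C_f(d − h_f/2) + (T − C_f)(d − a_w/2) = 531335 × (750 − 47.5) + 1291465 × (750 − 95.2) = 373.26 + 845.65 = 1218.91 × 10⁶ N·mm.
M_n = 1218.91 kN·m.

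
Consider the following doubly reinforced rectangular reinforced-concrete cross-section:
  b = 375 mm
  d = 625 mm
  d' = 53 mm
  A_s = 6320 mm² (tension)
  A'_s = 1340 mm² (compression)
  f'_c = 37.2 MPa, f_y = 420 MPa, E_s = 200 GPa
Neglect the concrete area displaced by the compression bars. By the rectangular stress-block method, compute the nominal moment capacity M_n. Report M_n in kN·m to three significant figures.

Assume both tension and compression steel yield.
Net tension couple steel: A_s − A'_s = 4980 mm².
a = (A_s − A'_s) f_y / (0.85 f'_c b) = 2091600/(0.85 × 37.2 × 375) = 176.39 mm.
c = a/β₁ = 176.39/0.784 = 224.99 mm; ε'_s = 0.003(c − d')/c = 0.0023 ≥ f_y/E_s = 0.0021, so compression steel does yield.
M_n = (A_s − A'_s) f_y (d − a/2) + A'_s f_y (d − d') = [2091600 × (625 − 88.195) + 562800 × (625 − 53)] × 10⁻⁶ = 1122.78 + 321.92 = 1444.70 kN·m.

M_n ≈ 1440 kN·m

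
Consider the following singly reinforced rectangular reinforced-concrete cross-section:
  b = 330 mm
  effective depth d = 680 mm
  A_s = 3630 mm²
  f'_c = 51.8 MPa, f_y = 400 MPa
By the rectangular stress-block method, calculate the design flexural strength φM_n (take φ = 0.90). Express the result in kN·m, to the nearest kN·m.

φM_n ≈ 823 kN·m

T = A_s f_y = 3630 × 400 = 1452000 N = 1452 kN.
From C = T: a = T/(0.85 f'_c b) = 1452000/(0.85 × 51.8 × 330) = 99.93 mm.
M_n = T(d − a/2) = 1452 kN × (680 − 49.965) mm = 914.81 kN·m.
φM_n = 0.90 × 914.81 = 823.33 kN·m.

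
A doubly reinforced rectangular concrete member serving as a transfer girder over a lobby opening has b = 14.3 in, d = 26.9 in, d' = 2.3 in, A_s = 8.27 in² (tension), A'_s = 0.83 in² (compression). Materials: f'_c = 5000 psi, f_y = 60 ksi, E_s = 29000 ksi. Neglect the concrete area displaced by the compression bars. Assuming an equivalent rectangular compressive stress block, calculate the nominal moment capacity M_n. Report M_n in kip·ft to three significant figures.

Assume both steels yield.
a = (A_s − A'_s) f_y/(0.85 f'_c b) = (8.27 − 0.83) × 60/(0.85 × 5 × 14.3) = 7.345 in.
c = a/β₁ = 7.345/0.8 = 9.181 in; ε'_s = 0.003(c − d')/c = 0.0022 ≥ ε_y = 0.0021, so the compression steel yields.
M_n = (A_s − A'_s) f_y (d − a/2) + A'_s f_y (d − d') = 446.4 × (26.9 − 3.6725) + 49.8 × (26.9 − 2.3) = 10368.8 + 1225.1 = 11593.9 kip·in = 11593.9/12 = 966.16 kip·ft.

M_n ≈ 966 kip·ft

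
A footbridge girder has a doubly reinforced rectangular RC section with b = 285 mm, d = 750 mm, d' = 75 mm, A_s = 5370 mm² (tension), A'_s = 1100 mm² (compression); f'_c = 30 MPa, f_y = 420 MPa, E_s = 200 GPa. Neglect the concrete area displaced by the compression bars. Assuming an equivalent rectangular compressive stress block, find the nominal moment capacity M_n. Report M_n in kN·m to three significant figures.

M_n ≈ 1440 kN·m

Assume both tension and compression steel yield.
Net tension couple steel: A_s − A'_s = 4270 mm².
a = (A_s − A'_s) f_y / (0.85 f'_c b) = 1793400/(0.85 × 30 × 285) = 246.77 mm.
c = a/β₁ = 246.77/0.836 = 295.18 mm; ε'_s = 0.003(c − d')/c = 0.0022 ≥ f_y/E_s = 0.0021, so compression steel does yield.
M_n = (A_s − A'_s) f_y (d − a/2) + A'_s f_y (d − d') = [1793400 × (750 − 123.385) + 462000 × (750 − 75)] × 10⁻⁶ = 1123.77 + 311.85 = 1435.62 kN·m.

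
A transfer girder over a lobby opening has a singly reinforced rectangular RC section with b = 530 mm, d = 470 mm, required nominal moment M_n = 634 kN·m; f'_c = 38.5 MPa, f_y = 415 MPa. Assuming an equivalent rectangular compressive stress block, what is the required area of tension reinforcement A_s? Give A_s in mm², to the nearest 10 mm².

With M_n = 0.85 f'_c a b (d − a/2), solve the quadratic for a:
a = d − √(d² − 2M_n/(0.85 f'_c b)) = 470 − √(470² − 2 × 634×10⁶/(0.85 × 38.5 × 530)) = 85.56 mm.
A_s = 0.85 f'_c a b / f_y = 0.85 × 38.5 × 85.56 × 530 / 415 = 3575.8 mm².

A_s ≈ 3580 mm²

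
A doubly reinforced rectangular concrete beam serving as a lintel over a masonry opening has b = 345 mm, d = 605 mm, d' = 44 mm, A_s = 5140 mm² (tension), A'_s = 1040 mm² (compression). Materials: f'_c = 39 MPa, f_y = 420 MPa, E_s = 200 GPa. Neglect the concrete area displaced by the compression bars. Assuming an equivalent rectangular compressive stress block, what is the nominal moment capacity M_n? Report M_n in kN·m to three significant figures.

Assume both tension and compression steel yield.
Net tension couple steel: A_s − A'_s = 4100 mm².
a = (A_s − A'_s) f_y / (0.85 f'_c b) = 1722000/(0.85 × 39 × 345) = 150.57 mm.
c = a/β₁ = 150.57/0.771 = 195.29 mm; ε'_s = 0.003(c − d')/c = 0.0023 ≥ f_y/E_s = 0.0021, so compression steel does yield.
M_n = (A_s − A'_s) f_y (d − a/2) + A'_s f_y (d − d') = [1722000 × (605 − 75.285) + 436800 × (605 − 44)] × 10⁻⁶ = 912.17 + 245.04 = 1157.21 kN·m.

M_n ≈ 1160 kN·m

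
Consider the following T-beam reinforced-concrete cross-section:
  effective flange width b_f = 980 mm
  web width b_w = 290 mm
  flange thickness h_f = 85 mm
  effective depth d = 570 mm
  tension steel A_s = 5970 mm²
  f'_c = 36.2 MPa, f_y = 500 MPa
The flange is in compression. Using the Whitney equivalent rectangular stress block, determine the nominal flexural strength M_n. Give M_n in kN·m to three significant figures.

Tension: T = A_s f_y = 5970 × 500 = 2985000 N.
Try a within the flange: a = T/(0.85 f'_c b_f) = 2985000/(0.85 × 36.2 × 980) = 98.99 mm.
a = 98.99 > h_f = 85 mm: the block extends into the web. Split into flange-overhang and web parts.
C_f = 0.85 f'_c (b_f − b_w) h_f = 0.85 × 36.2 × (980 − 290) × 85 = 1804661 N.
Remaining web compression depth: a_w = (T − C_f)/(0.85 f'_c b_w) = (2985000 − 1804661)/(0.85 × 36.2 × 290) = 132.28 mm.
M_n = C_f(d − h_f/2) + (T − C_f)(d − a_w/2) = 1804661 × (570 − 42.5) + 1180339 × (570 − 66.14) = 951.96 + 594.73 = 1546.69 × 10⁶ N·mm.
M_n = 1546.69 kN·m.

M_n ≈ 1550 kN·m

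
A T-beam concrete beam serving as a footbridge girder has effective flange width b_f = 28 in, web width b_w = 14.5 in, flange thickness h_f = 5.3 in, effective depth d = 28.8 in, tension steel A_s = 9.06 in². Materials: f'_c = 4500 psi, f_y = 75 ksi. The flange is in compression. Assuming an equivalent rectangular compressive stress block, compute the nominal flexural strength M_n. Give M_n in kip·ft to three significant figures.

Tension: T = A_s f_y = 9.06 × 75 = 679.5 kips.
Try a within the flange: a = T/(0.85 f'_c b_f) = 679.5/(0.85 × 4.5 × 28) = 6.345 in.
a = 6.345 > h_f = 5.3 in: the block extends into the web. Split into flange-overhang and web parts.
C_f = 0.85 f'_c (b_f − b_w) h_f = 0.85 × 4.5 × (28 − 14.5) × 5.3 = 273.7 kips.
Remaining web compression depth: a_w = (T − C_f)/(0.85 f'_c b_w) = (679.5 − 273.7)/(0.85 × 4.5 × 14.5) = 7.317 in.
M_n = C_f(d − h_f/2) + (T − C_f)(d − a_w/2) = 273.7 × (28.8 − 2.65) + 405.8 × (28.8 − 3.6585) = 7157.3 + 10202.4 = 17359.7 kip·in.
M_n = 17359.7/12 = 1446.64 kip·ft.

M_n ≈ 1450 kip·ft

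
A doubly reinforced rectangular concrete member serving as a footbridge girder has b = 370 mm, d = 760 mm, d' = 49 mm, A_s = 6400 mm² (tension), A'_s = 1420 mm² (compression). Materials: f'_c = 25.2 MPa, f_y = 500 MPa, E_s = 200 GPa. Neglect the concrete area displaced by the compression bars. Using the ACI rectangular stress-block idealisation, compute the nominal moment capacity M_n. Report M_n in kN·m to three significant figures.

M_n ≈ 2010 kN·m

Assume both tension and compression steel yield.
Net tension couple steel: A_s − A'_s = 4980 mm².
a = (A_s − A'_s) f_y / (0.85 f'_c b) = 2490000/(0.85 × 25.2 × 370) = 314.18 mm.
c = a/β₁ = 314.18/0.85 = 369.62 mm; ε'_s = 0.003(c − d')/c = 0.0026 ≥ f_y/E_s = 0.0025, so compression steel does yield.
M_n = (A_s − A'_s) f_y (d − a/2) + A'_s f_y (d − d') = [2490000 × (760 − 157.09) + 710000 × (760 − 49)] × 10⁻⁶ = 1501.25 + 504.81 = 2006.06 kN·m.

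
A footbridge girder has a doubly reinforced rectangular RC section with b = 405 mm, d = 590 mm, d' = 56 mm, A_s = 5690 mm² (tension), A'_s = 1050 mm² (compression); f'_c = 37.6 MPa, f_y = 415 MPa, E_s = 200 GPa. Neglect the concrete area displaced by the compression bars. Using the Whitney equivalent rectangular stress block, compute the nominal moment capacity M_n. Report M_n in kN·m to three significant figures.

M_n ≈ 1230 kN·m

Assume both tension and compression steel yield.
Net tension couple steel: A_s − A'_s = 4640 mm².
a = (A_s − A'_s) f_y / (0.85 f'_c b) = 1925600/(0.85 × 37.6 × 405) = 148.77 mm.
c = a/β₁ = 148.77/0.781 = 190.49 mm; ε'_s = 0.003(c − d')/c = 0.0021 ≥ f_y/E_s = 0.0021, so compression steel does yield.
M_n = (A_s − A'_s) f_y (d − a/2) + A'_s f_y (d − d') = [1925600 × (590 − 74.385) + 435750 × (590 − 56)] × 10⁻⁶ = 992.87 + 232.69 = 1225.56 kN·m.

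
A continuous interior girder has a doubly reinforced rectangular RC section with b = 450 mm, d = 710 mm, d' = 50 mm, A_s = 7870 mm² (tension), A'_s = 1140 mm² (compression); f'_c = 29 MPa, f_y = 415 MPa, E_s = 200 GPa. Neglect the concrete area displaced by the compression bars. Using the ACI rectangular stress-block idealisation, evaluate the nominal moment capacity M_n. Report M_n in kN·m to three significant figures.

M_n ≈ 1940 kN·m

Assume both tension and compression steel yield.
Net tension couple steel: A_s − A'_s = 6730 mm².
a = (A_s − A'_s) f_y / (0.85 f'_c b) = 2792950/(0.85 × 29 × 450) = 251.79 mm.
c = a/β₁ = 251.79/0.843 = 298.68 mm; ε'_s = 0.003(c − d')/c = 0.0025 ≥ f_y/E_s = 0.0021, so compression steel does yield.
M_n = (A_s − A'_s) f_y (d − a/2) + A'_s f_y (d − d') = [2792950 × (710 − 125.895) + 473100 × (710 − 50)] × 10⁻⁶ = 1631.38 + 312.25 = 1943.63 kN·m.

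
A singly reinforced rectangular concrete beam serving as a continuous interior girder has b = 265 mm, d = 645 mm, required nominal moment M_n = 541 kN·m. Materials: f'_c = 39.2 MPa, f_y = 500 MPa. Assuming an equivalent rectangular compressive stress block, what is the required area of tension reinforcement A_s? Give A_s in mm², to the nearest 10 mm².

A_s ≈ 1820 mm²

With M_n = 0.85 f'_c a b (d − a/2), solve the quadratic for a:
a = d − √(d² − 2M_n/(0.85 f'_c b)) = 645 − √(645² − 2 × 541×10⁶/(0.85 × 39.2 × 265)) = 103.26 mm.
A_s = 0.85 f'_c a b / f_y = 0.85 × 39.2 × 103.26 × 265 / 500 = 1823.5 mm².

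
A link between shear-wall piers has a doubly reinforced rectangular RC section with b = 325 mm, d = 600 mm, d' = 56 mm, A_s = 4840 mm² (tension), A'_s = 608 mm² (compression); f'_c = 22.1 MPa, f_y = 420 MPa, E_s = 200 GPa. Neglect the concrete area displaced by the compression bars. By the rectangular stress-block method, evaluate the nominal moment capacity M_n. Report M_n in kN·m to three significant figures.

M_n ≈ 947 kN·m

Assume both tension and compression steel yield.
Net tension couple steel: A_s − A'_s = 4232 mm².
a = (A_s − A'_s) f_y / (0.85 f'_c b) = 1777440/(0.85 × 22.1 × 325) = 291.14 mm.
c = a/β₁ = 291.14/0.85 = 342.52 mm; ε'_s = 0.003(c − d')/c = 0.0025 ≥ f_y/E_s = 0.0021, so compression steel does yield.
M_n = (A_s − A'_s) f_y (d − a/2) + A'_s f_y (d − d') = [1777440 × (600 − 145.57) + 255360 × (600 − 56)] × 10⁻⁶ = 807.72 + 138.92 = 946.64 kN·m.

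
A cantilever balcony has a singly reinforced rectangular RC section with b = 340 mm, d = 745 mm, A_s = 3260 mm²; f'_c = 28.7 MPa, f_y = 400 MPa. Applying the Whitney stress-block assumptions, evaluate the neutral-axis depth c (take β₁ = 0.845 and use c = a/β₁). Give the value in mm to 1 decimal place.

T = A_s f_y = 3260 × 400 = 1304000 N = 1304 kN.
Setting C = 0.85 f'_c a b equal to T: a = 1304000/(0.85 × 28.7 × 340) = 157.216 mm.
With β₁ = 0.845, c = a/β₁ = 157.216/0.845 = 186.1 mm.

c ≈ 186.1 mm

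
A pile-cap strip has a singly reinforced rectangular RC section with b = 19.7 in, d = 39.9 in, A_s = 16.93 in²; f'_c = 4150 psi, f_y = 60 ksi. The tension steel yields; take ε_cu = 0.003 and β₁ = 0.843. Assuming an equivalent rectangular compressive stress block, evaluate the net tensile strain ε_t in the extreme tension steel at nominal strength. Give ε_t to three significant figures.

a = A_s f_y/(0.85 f'_c b) = 14.618 in.
β₁ = 0.843, so c = a/β₁ = 14.618/0.843 = 17.340 in.
From the linear strain diagram with ε_cu = 0.003: ε_t = 0.003 (d − c)/c = 0.003 × (39.9 − 17.340)/17.340 = 0.00390.
ε_t < 0.004 — the section is over-reinforced for flexure under ACI limits.

ε_t ≈ 0.00390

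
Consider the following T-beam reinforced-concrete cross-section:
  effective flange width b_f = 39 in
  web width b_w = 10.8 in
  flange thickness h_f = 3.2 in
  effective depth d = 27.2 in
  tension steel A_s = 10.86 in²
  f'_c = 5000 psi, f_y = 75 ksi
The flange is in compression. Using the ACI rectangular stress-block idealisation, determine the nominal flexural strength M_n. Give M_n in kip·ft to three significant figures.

Tension: T = A_s f_y = 10.86 × 75 = 814.5 kips.
Try a within the flange: a = T/(0.85 f'_c b_f) = 814.5/(0.85 × 5 × 39) = 4.914 in.
a = 4.914 > h_f = 3.2 in: the block extends into the web. Split into flange-overhang and web parts.
C_f = 0.85 f'_c (b_f − b_w) h_f = 0.85 × 5 × (39 − 10.8) × 3.2 = 383.5 kips.
Remaining web compression depth: a_w = (T − C_f)/(0.85 f'_c b_w) = (814.5 − 383.5)/(0.85 × 5 × 10.8) = 9.390 in.
M_n = C_f(d − h_f/2) + (T − C_f)(d − a_w/2) = 383.5 × (27.2 − 1.6) + 431 × (27.2 − 4.695) = 9817.6 + 9699.7 = 19517.3 kip·in.
M_n = 19517.3/12 = 1626.44 kip·ft.

M_n ≈ 1630 kip·ft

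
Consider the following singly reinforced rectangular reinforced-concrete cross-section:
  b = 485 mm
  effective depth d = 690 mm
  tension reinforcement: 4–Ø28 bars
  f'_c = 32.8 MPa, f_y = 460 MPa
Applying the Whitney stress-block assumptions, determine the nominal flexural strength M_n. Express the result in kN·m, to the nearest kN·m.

A_s = 4 × 616 = 2464 mm².
T = A_s f_y = 2464 × 460 = 1133440 N = 1133.44 kN.
From C = T: a = T/(0.85 f'_c b) = 1133440/(0.85 × 32.8 × 485) = 83.82 mm.
M_n = T(d − a/2) = 1133.44 kN × (690 − 41.91) mm = 734.57 kN·m.

M_n ≈ 735 kN·m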